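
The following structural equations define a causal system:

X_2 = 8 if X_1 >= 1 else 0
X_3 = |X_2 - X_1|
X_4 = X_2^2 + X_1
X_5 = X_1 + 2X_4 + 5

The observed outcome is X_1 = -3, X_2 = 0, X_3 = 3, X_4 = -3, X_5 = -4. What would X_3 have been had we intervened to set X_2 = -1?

The intervention breaks the incoming arrows to X_2: X_2 = 8 if X_1 >= 1 else 0 no longer applies, and X_2 = -1.
X_3 = |X_2 - X_1|  [with X_2=-1, X_1=-3]  = 2

2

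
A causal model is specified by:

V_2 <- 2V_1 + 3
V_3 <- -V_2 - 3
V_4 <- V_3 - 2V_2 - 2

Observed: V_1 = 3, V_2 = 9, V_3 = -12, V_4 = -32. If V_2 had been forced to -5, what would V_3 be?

The intervention breaks the incoming arrows to V_2: V_2 <- 2V_1 + 3 no longer applies, and V_2 = -5.
V_3 = -V_2 - 3  [with V_2=-5]  = 2

2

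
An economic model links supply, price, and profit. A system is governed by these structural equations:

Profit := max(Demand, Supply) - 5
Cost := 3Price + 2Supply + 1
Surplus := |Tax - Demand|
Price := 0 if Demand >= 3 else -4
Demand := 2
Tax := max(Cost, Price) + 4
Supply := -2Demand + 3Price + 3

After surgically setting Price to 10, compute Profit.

Under do(Price=10), the mechanism Price := 0 if Demand >= 3 else -4 is discarded; Price is fixed at 10.
Supply = -2Demand + 3Price + 3  [with Demand=2, Price=10]  = 29
Profit = max(Demand, Supply) - 5  [with Demand=2, Supply=29]  = 24

24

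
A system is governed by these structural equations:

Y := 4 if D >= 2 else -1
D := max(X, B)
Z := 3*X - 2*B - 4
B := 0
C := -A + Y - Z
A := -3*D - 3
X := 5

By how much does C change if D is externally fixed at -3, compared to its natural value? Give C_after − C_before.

-29

The intervention breaks the incoming arrows to D: D := max(X, B) no longer applies, and D = -3.
Y = 4 if D >= 2 else -1  [with D=-3]  = -1
A = -3*D - 3  [with D=-3]  = 6
Z = 3*X - 2*B - 4  [with X=5, B=0]  = 11
C = -A + Y - Z  [with A=6, Y=-1, Z=11]  = -18
Without intervention: D = max(X, B)  [with X=5, B=0]  = 5; Y = 4 if D >= 2 else -1  [with D=5]  = 4; A = -3*D - 3  [with D=5]  = -18; Z = 3*X - 2*B - 4  [with X=5, B=0]  = 11; C = -A + Y - Z  [with A=-18, Y=4, Z=11]  = 11.
Change = -18 − 11 = -29.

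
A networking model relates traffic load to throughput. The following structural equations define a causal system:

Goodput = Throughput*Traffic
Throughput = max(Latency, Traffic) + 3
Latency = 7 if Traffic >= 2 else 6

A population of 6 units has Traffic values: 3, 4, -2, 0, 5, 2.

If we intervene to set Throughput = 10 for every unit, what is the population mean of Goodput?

Under do(Throughput=10), Throughput's equation is replaced by Throughput=10 for every unit. Per-unit Goodput: 30, 40, -20, 0, 50, 20. Mean = 20.

20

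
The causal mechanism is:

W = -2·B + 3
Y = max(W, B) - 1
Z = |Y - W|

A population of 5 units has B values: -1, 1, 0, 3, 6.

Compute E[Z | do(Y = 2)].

do(Y=2) breaks Y's dependence on B. With Y=2 fixed, Z across the units is 3, 1, 1, 5, 11, mean 4.2.

4.2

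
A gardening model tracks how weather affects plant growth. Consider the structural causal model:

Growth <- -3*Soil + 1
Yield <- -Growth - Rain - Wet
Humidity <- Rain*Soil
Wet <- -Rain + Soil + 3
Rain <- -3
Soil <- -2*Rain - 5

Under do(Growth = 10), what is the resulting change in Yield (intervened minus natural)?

Under do(Growth=10), the mechanism Growth <- -3*Soil + 1 is discarded; Growth is fixed at 10.
Soil = -2*Rain - 5  [with Rain=-3]  = 1
Wet = -Rain + Soil + 3  [with Rain=-3, Soil=1]  = 7
Yield = -Growth - Rain - Wet  [with Growth=10, Rain=-3, Wet=7]  = -14
Without intervention: Soil = -2*Rain - 5  [with Rain=-3]  = 1; Wet = -Rain + Soil + 3  [with Rain=-3, Soil=1]  = 7; Growth = -3*Soil + 1  [with Soil=1]  = -2; Yield = -Growth - Rain - Wet  [with Growth=-2, Rain=-3, Wet=7]  = -2.
Change = -14 − (-2) = -12.

-12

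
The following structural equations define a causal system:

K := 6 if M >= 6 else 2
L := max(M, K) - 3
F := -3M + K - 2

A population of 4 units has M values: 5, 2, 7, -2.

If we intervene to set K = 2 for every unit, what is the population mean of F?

-9

do(K=2) breaks K's dependence on M. With K=2 fixed, F across the units is -15, -6, -21, 6, mean -9.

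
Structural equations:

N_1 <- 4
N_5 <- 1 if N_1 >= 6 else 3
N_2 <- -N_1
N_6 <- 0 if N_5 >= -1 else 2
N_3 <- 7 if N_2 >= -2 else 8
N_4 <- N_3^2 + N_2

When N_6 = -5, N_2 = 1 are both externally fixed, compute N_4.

Under do(N_6 = -5, N_2 = 1), each intervened variable's structural equation is replaced by its fixed value.
N_3 = 7 if N_2 >= -2 else 8  [with N_2=1]  = 7
N_4 = N_3^2 + N_2  [with N_3=7, N_2=1]  = 50

50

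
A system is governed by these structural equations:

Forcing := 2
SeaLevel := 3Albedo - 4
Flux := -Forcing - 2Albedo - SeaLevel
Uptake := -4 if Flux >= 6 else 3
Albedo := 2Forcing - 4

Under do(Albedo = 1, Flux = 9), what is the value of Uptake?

Setting Albedo = 1, Flux = 9 by intervention discards those variables' equations.
Uptake = -4 if Flux >= 6 else 3  [with Flux=9]  = -4

-4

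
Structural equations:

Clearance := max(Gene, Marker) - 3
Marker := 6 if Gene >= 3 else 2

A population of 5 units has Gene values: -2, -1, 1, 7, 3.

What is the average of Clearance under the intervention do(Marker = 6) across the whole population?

The intervention sets Marker=6 in all 5 units regardless of Gene. Recomputing Clearance per unit gives 3, 3, 3, 4, 3; average 3.2.

3.2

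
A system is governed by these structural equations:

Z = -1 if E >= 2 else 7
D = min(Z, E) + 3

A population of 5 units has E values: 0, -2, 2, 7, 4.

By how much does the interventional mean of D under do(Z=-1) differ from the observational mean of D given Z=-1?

The intervention sets Z=-1 in all 5 units regardless of E. Recomputing D per unit gives 2, 1, 2, 2, 2; average 1.8.
Conditioning on Z=-1 selects the 3 unit(s) with E ∈ {2, 7, 4}. Their D values: 2, 2, 2. Mean = 2.
Difference = 1.8 − 2 = -0.2.

-0.2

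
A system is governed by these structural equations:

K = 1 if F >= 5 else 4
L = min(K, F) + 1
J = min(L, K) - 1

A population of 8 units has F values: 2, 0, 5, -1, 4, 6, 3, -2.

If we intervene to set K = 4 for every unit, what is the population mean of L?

2.75

do(K=4) breaks K's dependence on F. With K=4 fixed, L across the units is 3, 1, 5, 0, 5, 5, 4, -1, mean 2.75.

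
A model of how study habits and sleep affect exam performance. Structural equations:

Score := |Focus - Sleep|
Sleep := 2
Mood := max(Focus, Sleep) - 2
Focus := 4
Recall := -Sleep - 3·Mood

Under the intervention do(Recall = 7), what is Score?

2

do(Recall=7) replaces the equation Recall := -Sleep - 3·Mood with the constant Recall = 7.
Score is not downstream of the intervention, so its value is determined by the original equations.
Score = |Focus - Sleep|  [with Focus=4, Sleep=2]  = 2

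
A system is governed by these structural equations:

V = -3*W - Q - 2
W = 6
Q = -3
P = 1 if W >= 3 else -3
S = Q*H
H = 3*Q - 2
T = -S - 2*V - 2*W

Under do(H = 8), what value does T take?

46

The intervention breaks the incoming arrows to H: H = 3*Q - 2 no longer applies, and H = 8.
V = -3*W - Q - 2  [with W=6, Q=-3]  = -17
S = Q*H  [with Q=-3, H=8]  = -24
T = -S - 2*V - 2*W  [with S=-24, V=-17, W=6]  = 46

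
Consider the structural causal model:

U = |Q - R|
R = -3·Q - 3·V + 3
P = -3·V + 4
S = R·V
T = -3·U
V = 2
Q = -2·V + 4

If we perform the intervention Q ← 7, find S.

-48

Under do(Q=7), the mechanism Q = -2·V + 4 is discarded; Q is fixed at 7.
R = -3·Q - 3·V + 3  [with Q=7, V=2]  = -24
S = R·V  [with R=-24, V=2]  = -48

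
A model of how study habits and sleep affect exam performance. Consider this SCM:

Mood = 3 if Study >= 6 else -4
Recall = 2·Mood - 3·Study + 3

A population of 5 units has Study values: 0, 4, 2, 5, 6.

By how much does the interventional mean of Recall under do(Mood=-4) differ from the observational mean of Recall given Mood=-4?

-1.95

The intervention sets Mood=-4 in all 5 units regardless of Study. Recomputing Recall per unit gives -5, -17, -11, -20, -23; average -15.2.
Conditioning on Mood=-4 selects the 4 unit(s) with Study ∈ {0, 4, 2, 5}. Their Recall values: -5, -17, -11, -20. Mean = -13.25.
Difference = -15.2 − (-13.25) = -1.95.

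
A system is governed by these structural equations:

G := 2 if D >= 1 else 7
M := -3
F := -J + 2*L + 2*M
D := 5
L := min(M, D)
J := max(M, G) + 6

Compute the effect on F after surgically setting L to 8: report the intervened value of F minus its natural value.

22

Under do(L=8), the mechanism L := min(M, D) is discarded; L is fixed at 8.
G = 2 if D >= 1 else 7  [with D=5]  = 2
J = max(M, G) + 6  [with M=-3, G=2]  = 8
F = -J + 2*L + 2*M  [with J=8, L=8, M=-3]  = 2
Without intervention: G = 2 if D >= 1 else 7  [with D=5]  = 2; L = min(M, D)  [with M=-3, D=5]  = -3; J = max(M, G) + 6  [with M=-3, G=2]  = 8; F = -J + 2*L + 2*M  [with J=8, L=-3, M=-3]  = -20.
Change = 2 − (-20) = 22.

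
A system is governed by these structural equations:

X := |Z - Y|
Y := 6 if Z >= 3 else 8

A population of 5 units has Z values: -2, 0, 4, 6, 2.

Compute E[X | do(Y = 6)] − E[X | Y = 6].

3

do(Y=6) breaks Y's dependence on Z. With Y=6 fixed, X across the units is 8, 6, 2, 0, 4, mean 4.
Observing Y=6 restricts to units where Y's equation naturally yields 6: Z ∈ {4, 6}. In that subpopulation X = 2, 0, mean 1.
Difference = 4 − 1 = 3.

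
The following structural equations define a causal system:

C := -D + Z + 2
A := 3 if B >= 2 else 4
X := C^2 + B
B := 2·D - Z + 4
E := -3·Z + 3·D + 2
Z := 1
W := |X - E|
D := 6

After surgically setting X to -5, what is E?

do(X=-5) replaces the equation X := C^2 + B with the constant X = -5.
E is not downstream of the intervention, so its value is determined by the original equations.
E = -3·Z + 3·D + 2  [with Z=1, D=6]  = 17

17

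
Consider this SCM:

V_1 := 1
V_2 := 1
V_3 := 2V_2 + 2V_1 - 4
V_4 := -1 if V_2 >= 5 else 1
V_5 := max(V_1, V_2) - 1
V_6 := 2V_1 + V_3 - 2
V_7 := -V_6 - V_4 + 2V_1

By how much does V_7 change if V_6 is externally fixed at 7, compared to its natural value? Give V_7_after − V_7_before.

-7

Intervening sets V_6 = 7 and removes its equation (V_6 := 2V_1 + V_3 - 2).
V_4 = -1 if V_2 >= 5 else 1  [with V_2=1]  = 1
V_7 = -V_6 - V_4 + 2V_1  [with V_6=7, V_4=1, V_1=1]  = -6
Without intervention: V_3 = 2V_2 + 2V_1 - 4  [with V_2=1, V_1=1]  = 0; V_4 = -1 if V_2 >= 5 else 1  [with V_2=1]  = 1; V_6 = 2V_1 + V_3 - 2  [with V_1=1, V_3=0]  = 0; V_7 = -V_6 - V_4 + 2V_1  [with V_6=0, V_4=1, V_1=1]  = 1.
Change = -6 − 1 = -7.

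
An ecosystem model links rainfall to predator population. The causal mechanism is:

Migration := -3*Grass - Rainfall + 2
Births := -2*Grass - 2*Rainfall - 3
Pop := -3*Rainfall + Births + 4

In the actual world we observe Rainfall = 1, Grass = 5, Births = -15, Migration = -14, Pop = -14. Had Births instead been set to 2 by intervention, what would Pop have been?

3

do(Births=2) replaces the equation Births := -2*Grass - 2*Rainfall - 3 with the constant Births = 2.
Pop = -3*Rainfall + Births + 4  [with Rainfall=1, Births=2]  = 3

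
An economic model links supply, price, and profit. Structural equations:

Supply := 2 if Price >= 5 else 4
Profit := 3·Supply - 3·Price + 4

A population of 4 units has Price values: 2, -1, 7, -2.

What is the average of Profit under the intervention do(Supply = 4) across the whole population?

11.5

Under do(Supply=4), Supply's equation is replaced by Supply=4 for every unit. Per-unit Profit: 10, 19, -5, 22. Mean = 11.5.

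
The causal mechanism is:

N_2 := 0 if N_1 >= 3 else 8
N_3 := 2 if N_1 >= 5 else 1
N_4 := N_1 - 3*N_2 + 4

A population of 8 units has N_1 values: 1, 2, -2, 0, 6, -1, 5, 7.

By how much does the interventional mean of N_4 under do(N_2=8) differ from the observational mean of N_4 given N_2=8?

2.25

Every unit gets N_2=8 under the intervention. N_4 values become -19, -18, -22, -20, -14, -21, -15, -13; E[N_4|do(N_2=8)] = -17.75.
Conditioning on N_2=8 selects the 5 unit(s) with N_1 ∈ {1, 2, -2, 0, -1}. Their N_4 values: -19, -18, -22, -20, -21. Mean = -20.
Difference = -17.75 − (-20) = 2.25.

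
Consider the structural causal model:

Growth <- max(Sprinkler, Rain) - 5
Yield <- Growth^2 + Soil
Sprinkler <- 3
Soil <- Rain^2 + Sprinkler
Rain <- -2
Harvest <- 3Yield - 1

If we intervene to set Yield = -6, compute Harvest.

-19

The intervention breaks the incoming arrows to Yield: Yield <- Growth^2 + Soil no longer applies, and Yield = -6.
Harvest = 3Yield - 1  [with Yield=-6]  = -19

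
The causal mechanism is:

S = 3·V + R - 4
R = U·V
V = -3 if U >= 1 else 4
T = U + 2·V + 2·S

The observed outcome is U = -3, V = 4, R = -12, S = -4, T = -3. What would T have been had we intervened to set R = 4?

do(R=4) replaces the equation R = U·V with the constant R = 4.
V = -3 if U >= 1 else 4  [with U=-3]  = 4
S = 3·V + R - 4  [with V=4, R=4]  = 12
T = U + 2·V + 2·S  [with U=-3, V=4, S=12]  = 29

29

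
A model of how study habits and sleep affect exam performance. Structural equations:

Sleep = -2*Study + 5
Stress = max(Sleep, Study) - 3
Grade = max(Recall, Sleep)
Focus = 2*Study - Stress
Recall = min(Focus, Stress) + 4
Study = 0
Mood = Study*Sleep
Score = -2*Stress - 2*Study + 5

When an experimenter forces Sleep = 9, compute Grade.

do(Sleep=9) replaces the equation Sleep = -2*Study + 5 with the constant Sleep = 9.
Stress = max(Sleep, Study) - 3  [with Sleep=9, Study=0]  = 6
Focus = 2*Study - Stress  [with Study=0, Stress=6]  = -6
Recall = min(Focus, Stress) + 4  [with Focus=-6, Stress=6]  = -2
Grade = max(Recall, Sleep)  [with Recall=-2, Sleep=9]  = 9

9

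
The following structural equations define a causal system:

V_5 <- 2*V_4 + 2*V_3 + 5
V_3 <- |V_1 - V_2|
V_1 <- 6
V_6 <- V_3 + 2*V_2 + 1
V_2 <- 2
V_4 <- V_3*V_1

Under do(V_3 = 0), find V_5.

do(V_3=0) replaces the equation V_3 <- |V_1 - V_2| with the constant V_3 = 0.
V_4 = V_3*V_1  [with V_3=0, V_1=6]  = 0
V_5 = 2*V_4 + 2*V_3 + 5  [with V_4=0, V_3=0]  = 5

5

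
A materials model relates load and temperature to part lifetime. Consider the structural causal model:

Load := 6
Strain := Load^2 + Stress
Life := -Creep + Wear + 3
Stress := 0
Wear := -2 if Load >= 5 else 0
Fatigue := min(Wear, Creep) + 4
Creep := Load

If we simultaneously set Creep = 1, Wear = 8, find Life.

10

Under do(Creep = 1, Wear = 8), each intervened variable's structural equation is replaced by its fixed value.
Life = -Creep + Wear + 3  [with Creep=1, Wear=8]  = 10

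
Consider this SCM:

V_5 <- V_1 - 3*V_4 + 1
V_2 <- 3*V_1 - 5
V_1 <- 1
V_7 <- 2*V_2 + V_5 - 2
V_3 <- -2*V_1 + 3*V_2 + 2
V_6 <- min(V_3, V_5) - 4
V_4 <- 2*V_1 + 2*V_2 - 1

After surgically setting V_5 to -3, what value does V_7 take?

-9

Under do(V_5=-3), the mechanism V_5 <- V_1 - 3*V_4 + 1 is discarded; V_5 is fixed at -3.
V_2 = 3*V_1 - 5  [with V_1=1]  = -2
V_7 = 2*V_2 + V_5 - 2  [with V_2=-2, V_5=-3]  = -9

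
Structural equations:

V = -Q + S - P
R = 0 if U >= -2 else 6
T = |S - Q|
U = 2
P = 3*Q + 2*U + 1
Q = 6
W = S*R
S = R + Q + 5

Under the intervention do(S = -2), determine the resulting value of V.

Under do(S=-2), the mechanism S = R + Q + 5 is discarded; S is fixed at -2.
P = 3*Q + 2*U + 1  [with Q=6, U=2]  = 23
V = -Q + S - P  [with Q=6, S=-2, P=23]  = -31

-31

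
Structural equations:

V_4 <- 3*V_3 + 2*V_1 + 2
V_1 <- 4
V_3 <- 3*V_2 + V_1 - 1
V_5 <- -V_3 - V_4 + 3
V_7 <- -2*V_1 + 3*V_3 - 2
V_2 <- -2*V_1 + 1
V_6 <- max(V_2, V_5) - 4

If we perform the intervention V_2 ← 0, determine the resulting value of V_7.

-1

Under do(V_2=0), the mechanism V_2 <- -2*V_1 + 1 is discarded; V_2 is fixed at 0.
V_3 = 3*V_2 + V_1 - 1  [with V_2=0, V_1=4]  = 3
V_7 = -2*V_1 + 3*V_3 - 2  [with V_1=4, V_3=3]  = -1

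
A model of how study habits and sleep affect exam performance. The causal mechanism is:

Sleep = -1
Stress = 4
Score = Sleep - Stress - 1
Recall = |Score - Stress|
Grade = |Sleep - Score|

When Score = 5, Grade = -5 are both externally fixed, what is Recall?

The joint intervention fixes Score = 5, Grade = -5, removing each variable's own equation.
Recall = |Score - Stress|  [with Score=5, Stress=4]  = 1

1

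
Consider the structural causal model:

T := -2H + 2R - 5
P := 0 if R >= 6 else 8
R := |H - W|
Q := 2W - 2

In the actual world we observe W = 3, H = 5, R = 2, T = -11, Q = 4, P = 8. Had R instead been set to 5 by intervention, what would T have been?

The intervention breaks the incoming arrows to R: R := |H - W| no longer applies, and R = 5.
T = -2H + 2R - 5  [with H=5, R=5]  = -5

-5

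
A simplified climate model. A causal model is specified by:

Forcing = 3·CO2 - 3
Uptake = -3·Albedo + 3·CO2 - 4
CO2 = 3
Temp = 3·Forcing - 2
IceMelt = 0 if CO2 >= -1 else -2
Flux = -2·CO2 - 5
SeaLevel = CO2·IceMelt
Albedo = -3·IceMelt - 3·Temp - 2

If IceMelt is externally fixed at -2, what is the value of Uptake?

137

do(IceMelt=-2) replaces the equation IceMelt = 0 if CO2 >= -1 else -2 with the constant IceMelt = -2.
Forcing = 3·CO2 - 3  [with CO2=3]  = 6
Temp = 3·Forcing - 2  [with Forcing=6]  = 16
Albedo = -3·IceMelt - 3·Temp - 2  [with IceMelt=-2, Temp=16]  = -44
Uptake = -3·Albedo + 3·CO2 - 4  [with Albedo=-44, CO2=3]  = 137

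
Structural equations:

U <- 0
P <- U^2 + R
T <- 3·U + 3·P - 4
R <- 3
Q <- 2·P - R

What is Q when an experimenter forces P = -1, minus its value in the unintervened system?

do(P=-1) replaces the equation P <- U^2 + R with the constant P = -1.
Q = 2·P - R  [with P=-1, R=3]  = -5
Without intervention: P = U^2 + R  [with U=0, R=3]  = 3; Q = 2·P - R  [with P=3, R=3]  = 3.
Change = -5 − 3 = -8.

-8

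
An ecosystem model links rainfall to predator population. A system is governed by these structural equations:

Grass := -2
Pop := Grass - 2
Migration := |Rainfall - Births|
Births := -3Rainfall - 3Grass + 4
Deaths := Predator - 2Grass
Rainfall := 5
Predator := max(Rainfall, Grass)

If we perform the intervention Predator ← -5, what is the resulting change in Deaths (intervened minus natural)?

do(Predator=-5) replaces the equation Predator := max(Rainfall, Grass) with the constant Predator = -5.
Deaths = Predator - 2Grass  [with Predator=-5, Grass=-2]  = -1
Without intervention: Predator = max(Rainfall, Grass)  [with Rainfall=5, Grass=-2]  = 5; Deaths = Predator - 2Grass  [with Predator=5, Grass=-2]  = 9.
Change = -1 − 9 = -10.

-10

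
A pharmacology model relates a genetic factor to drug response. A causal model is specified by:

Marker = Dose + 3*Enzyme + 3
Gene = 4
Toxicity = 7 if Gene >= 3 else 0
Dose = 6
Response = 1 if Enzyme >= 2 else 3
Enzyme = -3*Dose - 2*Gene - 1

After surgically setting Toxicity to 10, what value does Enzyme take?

-27

do(Toxicity=10) replaces the equation Toxicity = 7 if Gene >= 3 else 0 with the constant Toxicity = 10.
Enzyme is not downstream of the intervention, so its value is determined by the original equations.
Enzyme = -3*Dose - 2*Gene - 1  [with Dose=6, Gene=4]  = -27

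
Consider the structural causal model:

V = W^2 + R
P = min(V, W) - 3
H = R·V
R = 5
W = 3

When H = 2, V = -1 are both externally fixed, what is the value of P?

-4

The joint intervention fixes H = 2, V = -1, removing each variable's own equation.
P = min(V, W) - 3  [with V=-1, W=3]  = -4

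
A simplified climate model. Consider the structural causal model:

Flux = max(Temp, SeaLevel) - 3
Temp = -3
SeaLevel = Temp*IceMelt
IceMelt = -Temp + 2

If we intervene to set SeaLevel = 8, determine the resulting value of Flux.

The intervention breaks the incoming arrows to SeaLevel: SeaLevel = Temp*IceMelt no longer applies, and SeaLevel = 8.
Flux = max(Temp, SeaLevel) - 3  [with Temp=-3, SeaLevel=8]  = 5

5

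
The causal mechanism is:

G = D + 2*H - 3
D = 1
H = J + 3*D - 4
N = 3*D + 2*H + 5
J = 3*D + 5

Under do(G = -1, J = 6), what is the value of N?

18

Setting G = -1, J = 6 by intervention discards those variables' equations.
H = J + 3*D - 4  [with J=6, D=1]  = 5
N = 3*D + 2*H + 5  [with D=1, H=5]  = 18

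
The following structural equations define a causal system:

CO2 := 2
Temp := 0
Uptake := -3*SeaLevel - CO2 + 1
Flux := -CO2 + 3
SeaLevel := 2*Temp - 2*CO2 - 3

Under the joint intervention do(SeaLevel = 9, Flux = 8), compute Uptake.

Setting SeaLevel = 9, Flux = 8 by intervention discards those variables' equations.
Uptake = -3*SeaLevel - CO2 + 1  [with SeaLevel=9, CO2=2]  = -28

-28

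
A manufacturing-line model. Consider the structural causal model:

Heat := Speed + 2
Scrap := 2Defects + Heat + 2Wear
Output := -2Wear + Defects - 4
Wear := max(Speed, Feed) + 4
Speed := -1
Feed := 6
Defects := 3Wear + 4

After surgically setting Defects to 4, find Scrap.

29

The intervention breaks the incoming arrows to Defects: Defects := 3Wear + 4 no longer applies, and Defects = 4.
Heat = Speed + 2  [with Speed=-1]  = 1
Wear = max(Speed, Feed) + 4  [with Speed=-1, Feed=6]  = 10
Scrap = 2Defects + Heat + 2Wear  [with Defects=4, Heat=1, Wear=10]  = 29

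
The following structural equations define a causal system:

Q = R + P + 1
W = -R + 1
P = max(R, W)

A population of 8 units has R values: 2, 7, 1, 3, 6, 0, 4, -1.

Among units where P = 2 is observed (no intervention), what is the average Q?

Conditioning on P=2 selects the 2 unit(s) with R ∈ {2, -1}. Their Q values: 5, 2. Mean = 3.5.

3.5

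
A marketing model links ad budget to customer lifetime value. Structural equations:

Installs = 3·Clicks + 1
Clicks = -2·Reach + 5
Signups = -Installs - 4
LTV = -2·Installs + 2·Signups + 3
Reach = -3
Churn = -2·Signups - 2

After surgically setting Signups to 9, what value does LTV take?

-47

Under do(Signups=9), the mechanism Signups = -Installs - 4 is discarded; Signups is fixed at 9.
Clicks = -2·Reach + 5  [with Reach=-3]  = 11
Installs = 3·Clicks + 1  [with Clicks=11]  = 34
LTV = -2·Installs + 2·Signups + 3  [with Installs=34, Signups=9]  = -47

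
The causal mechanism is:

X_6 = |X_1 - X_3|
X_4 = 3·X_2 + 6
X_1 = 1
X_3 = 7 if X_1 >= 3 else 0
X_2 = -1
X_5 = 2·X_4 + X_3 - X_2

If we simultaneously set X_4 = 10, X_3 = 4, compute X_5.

25

The joint intervention fixes X_4 = 10, X_3 = 4, removing each variable's own equation.
X_5 = 2·X_4 + X_3 - X_2  [with X_4=10, X_3=4, X_2=-1]  = 25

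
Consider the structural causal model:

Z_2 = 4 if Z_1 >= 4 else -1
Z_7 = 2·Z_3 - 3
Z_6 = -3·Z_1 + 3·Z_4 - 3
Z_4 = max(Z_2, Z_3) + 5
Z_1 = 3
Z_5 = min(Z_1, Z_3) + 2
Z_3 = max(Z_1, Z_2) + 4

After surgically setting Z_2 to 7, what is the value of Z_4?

16

Under do(Z_2=7), the mechanism Z_2 = 4 if Z_1 >= 4 else -1 is discarded; Z_2 is fixed at 7.
Z_3 = max(Z_1, Z_2) + 4  [with Z_1=3, Z_2=7]  = 11
Z_4 = max(Z_2, Z_3) + 5  [with Z_2=7, Z_3=11]  = 16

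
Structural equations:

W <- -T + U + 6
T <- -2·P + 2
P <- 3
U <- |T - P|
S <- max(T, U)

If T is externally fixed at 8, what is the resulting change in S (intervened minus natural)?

do(T=8) replaces the equation T <- -2·P + 2 with the constant T = 8.
U = |T - P|  [with T=8, P=3]  = 5
S = max(T, U)  [with T=8, U=5]  = 8
Without intervention: T = -2·P + 2  [with P=3]  = -4; U = |T - P|  [with T=-4, P=3]  = 7; S = max(T, U)  [with T=-4, U=7]  = 7.
Change = 8 − 7 = 1.

1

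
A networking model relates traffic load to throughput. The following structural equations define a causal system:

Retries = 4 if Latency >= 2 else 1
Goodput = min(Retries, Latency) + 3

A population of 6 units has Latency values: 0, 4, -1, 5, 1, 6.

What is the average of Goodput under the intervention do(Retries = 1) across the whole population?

3.5

Every unit gets Retries=1 under the intervention. Goodput values become 3, 4, 2, 4, 4, 4; E[Goodput|do(Retries=1)] = 3.5.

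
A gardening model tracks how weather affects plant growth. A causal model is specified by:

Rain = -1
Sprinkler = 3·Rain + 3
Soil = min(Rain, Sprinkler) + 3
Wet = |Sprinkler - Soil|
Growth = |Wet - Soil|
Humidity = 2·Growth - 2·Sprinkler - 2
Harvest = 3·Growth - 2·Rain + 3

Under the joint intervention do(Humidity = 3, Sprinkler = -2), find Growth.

2

The joint intervention fixes Humidity = 3, Sprinkler = -2, removing each variable's own equation.
Soil = min(Rain, Sprinkler) + 3  [with Rain=-1, Sprinkler=-2]  = 1
Wet = |Sprinkler - Soil|  [with Sprinkler=-2, Soil=1]  = 3
Growth = |Wet - Soil|  [with Wet=3, Soil=1]  = 2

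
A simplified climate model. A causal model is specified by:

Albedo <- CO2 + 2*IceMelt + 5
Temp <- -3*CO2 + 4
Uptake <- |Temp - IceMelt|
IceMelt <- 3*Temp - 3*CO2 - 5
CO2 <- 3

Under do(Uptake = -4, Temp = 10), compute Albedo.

40

Setting Uptake = -4, Temp = 10 by intervention discards those variables' equations.
IceMelt = 3*Temp - 3*CO2 - 5  [with Temp=10, CO2=3]  = 16
Albedo = CO2 + 2*IceMelt + 5  [with CO2=3, IceMelt=16]  = 40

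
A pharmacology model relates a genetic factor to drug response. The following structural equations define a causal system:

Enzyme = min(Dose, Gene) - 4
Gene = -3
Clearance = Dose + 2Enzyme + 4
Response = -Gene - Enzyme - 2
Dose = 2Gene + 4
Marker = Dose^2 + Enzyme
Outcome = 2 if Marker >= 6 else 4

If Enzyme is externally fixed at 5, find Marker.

The intervention breaks the incoming arrows to Enzyme: Enzyme = min(Dose, Gene) - 4 no longer applies, and Enzyme = 5.
Dose = 2Gene + 4  [with Gene=-3]  = -2
Marker = Dose^2 + Enzyme  [with Dose=-2, Enzyme=5]  = 9

9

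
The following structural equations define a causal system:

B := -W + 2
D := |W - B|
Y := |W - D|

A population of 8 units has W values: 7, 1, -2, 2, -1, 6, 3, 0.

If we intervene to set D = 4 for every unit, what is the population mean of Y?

Every unit gets D=4 under the intervention. Y values become 3, 3, 6, 2, 5, 2, 1, 4; E[Y|do(D=4)] = 3.25.

3.25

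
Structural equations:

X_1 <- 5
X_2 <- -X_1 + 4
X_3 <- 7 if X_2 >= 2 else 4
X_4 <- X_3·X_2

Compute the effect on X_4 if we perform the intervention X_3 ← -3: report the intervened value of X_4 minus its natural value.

The intervention breaks the incoming arrows to X_3: X_3 <- 7 if X_2 >= 2 else 4 no longer applies, and X_3 = -3.
X_2 = -X_1 + 4  [with X_1=5]  = -1
X_4 = X_3·X_2  [with X_3=-3, X_2=-1]  = 3
Without intervention: X_2 = -X_1 + 4  [with X_1=5]  = -1; X_3 = 7 if X_2 >= 2 else 4  [with X_2=-1]  = 4; X_4 = X_3·X_2  [with X_3=4, X_2=-1]  = -4.
Change = 3 − (-4) = 7.

7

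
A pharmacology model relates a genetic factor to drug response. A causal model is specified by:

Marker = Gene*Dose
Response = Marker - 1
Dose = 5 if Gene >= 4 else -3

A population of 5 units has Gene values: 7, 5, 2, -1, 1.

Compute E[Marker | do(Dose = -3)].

-8.4

Every unit gets Dose=-3 under the intervention. Marker values become -21, -15, -6, 3, -3; E[Marker|do(Dose=-3)] = -8.4.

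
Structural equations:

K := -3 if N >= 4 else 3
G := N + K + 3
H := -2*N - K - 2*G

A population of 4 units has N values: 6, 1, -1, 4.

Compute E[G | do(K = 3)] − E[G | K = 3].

2.5

Under do(K=3), K's equation is replaced by K=3 for every unit. Per-unit G: 12, 7, 5, 10. Mean = 8.5.
Observing K=3 restricts to units where K's equation naturally yields 3: N ∈ {1, -1}. In that subpopulation G = 7, 5, mean 6.
Difference = 8.5 − 6 = 2.5.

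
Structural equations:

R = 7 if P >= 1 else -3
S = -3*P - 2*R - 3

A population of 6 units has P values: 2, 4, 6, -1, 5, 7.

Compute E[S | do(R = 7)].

Every unit gets R=7 under the intervention. S values become -23, -29, -35, -14, -32, -38; E[S|do(R=7)] = -28.5.

-28.5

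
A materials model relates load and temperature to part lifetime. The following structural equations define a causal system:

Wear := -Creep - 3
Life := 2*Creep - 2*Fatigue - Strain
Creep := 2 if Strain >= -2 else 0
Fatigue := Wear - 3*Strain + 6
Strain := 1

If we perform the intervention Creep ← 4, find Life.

do(Creep=4) replaces the equation Creep := 2 if Strain >= -2 else 0 with the constant Creep = 4.
Wear = -Creep - 3  [with Creep=4]  = -7
Fatigue = Wear - 3*Strain + 6  [with Wear=-7, Strain=1]  = -4
Life = 2*Creep - 2*Fatigue - Strain  [with Creep=4, Fatigue=-4, Strain=1]  = 15

15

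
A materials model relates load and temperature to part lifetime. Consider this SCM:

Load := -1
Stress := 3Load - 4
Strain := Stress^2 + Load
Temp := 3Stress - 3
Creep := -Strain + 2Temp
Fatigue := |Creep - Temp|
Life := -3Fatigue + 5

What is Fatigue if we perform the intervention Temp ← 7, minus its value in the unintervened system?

Under do(Temp=7), the mechanism Temp := 3Stress - 3 is discarded; Temp is fixed at 7.
Stress = 3Load - 4  [with Load=-1]  = -7
Strain = Stress^2 + Load  [with Stress=-7, Load=-1]  = 48
Creep = -Strain + 2Temp  [with Strain=48, Temp=7]  = -34
Fatigue = |Creep - Temp|  [with Creep=-34, Temp=7]  = 41
Without intervention: Stress = 3Load - 4  [with Load=-1]  = -7; Strain = Stress^2 + Load  [with Stress=-7, Load=-1]  = 48; Temp = 3Stress - 3  [with Stress=-7]  = -24; Creep = -Strain + 2Temp  [with Strain=48, Temp=-24]  = -96; Fatigue = |Creep - Temp|  [with Creep=-96, Temp=-24]  = 72.
Change = 41 − 72 = -31.

-31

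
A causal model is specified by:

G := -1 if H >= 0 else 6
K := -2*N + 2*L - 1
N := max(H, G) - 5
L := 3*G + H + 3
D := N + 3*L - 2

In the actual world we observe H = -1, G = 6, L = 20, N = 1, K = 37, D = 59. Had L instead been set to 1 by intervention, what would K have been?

do(L=1) replaces the equation L := 3*G + H + 3 with the constant L = 1.
G = -1 if H >= 0 else 6  [with H=-1]  = 6
N = max(H, G) - 5  [with H=-1, G=6]  = 1
K = -2*N + 2*L - 1  [with N=1, L=1]  = -1

-1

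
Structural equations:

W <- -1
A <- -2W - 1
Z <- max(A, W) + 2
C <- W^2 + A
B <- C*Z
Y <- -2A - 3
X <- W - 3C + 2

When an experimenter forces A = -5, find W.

-1

Under do(A=-5), the mechanism A <- -2W - 1 is discarded; A is fixed at -5.
W is not downstream of the intervention, so its value is determined by the original equations.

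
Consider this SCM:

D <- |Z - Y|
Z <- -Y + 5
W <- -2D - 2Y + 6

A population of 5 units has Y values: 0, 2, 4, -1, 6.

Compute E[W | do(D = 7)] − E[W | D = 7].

The intervention sets D=7 in all 5 units regardless of Y. Recomputing W per unit gives -8, -12, -16, -6, -20; average -12.4.
E[W|D=7] averages over only the 2 units with D=7 (Y = -1, 6): W = -6, -20, mean -13.
Difference = -12.4 − (-13) = 0.6.

0.6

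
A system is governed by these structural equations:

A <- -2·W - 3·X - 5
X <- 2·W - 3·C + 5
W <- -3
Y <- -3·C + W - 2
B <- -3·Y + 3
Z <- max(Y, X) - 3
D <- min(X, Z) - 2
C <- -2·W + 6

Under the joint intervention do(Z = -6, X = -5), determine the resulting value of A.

Under do(Z = -6, X = -5), each intervened variable's structural equation is replaced by its fixed value.
A = -2·W - 3·X - 5  [with W=-3, X=-5]  = 16

16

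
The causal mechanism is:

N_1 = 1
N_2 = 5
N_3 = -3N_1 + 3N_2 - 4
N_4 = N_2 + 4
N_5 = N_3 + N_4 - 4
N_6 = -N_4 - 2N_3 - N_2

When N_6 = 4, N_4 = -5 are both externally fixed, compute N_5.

-1

Setting N_6 = 4, N_4 = -5 by intervention discards those variables' equations.
N_3 = -3N_1 + 3N_2 - 4  [with N_1=1, N_2=5]  = 8
N_5 = N_3 + N_4 - 4  [with N_3=8, N_4=-5]  = -1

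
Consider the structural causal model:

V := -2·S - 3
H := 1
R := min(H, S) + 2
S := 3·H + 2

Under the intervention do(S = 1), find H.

1

Under do(S=1), the mechanism S := 3·H + 2 is discarded; S is fixed at 1.
H is not downstream of the intervention, so its value is determined by the original equations.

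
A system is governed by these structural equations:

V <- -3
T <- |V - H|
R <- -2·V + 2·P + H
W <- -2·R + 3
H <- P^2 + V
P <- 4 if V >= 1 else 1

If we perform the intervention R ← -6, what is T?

Intervening sets R = -6 and removes its equation (R <- -2·V + 2·P + H).
No directed path runs from R to T, so T keeps its natural value.
P = 4 if V >= 1 else 1  [with V=-3]  = 1
H = P^2 + V  [with P=1, V=-3]  = -2
T = |V - H|  [with V=-3, H=-2]  = 1

1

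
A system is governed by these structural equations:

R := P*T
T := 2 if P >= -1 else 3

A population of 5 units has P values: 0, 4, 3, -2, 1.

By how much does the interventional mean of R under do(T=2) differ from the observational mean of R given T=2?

do(T=2) breaks T's dependence on P. With T=2 fixed, R across the units is 0, 8, 6, -4, 2, mean 2.4.
Observing T=2 restricts to units where T's equation naturally yields 2: P ∈ {0, 4, 3, 1}. In that subpopulation R = 0, 8, 6, 2, mean 4.
Difference = 2.4 − 4 = -1.6.

-1.6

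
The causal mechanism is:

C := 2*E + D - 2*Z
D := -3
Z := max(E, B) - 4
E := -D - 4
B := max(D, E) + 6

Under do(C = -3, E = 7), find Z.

Setting C = -3, E = 7 by intervention discards those variables' equations.
B = max(D, E) + 6  [with D=-3, E=7]  = 13
Z = max(E, B) - 4  [with E=7, B=13]  = 9

9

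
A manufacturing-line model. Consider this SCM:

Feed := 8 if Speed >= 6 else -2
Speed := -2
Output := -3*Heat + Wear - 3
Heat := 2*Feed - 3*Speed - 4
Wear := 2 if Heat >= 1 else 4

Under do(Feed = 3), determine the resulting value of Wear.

Under do(Feed=3), the mechanism Feed := 8 if Speed >= 6 else -2 is discarded; Feed is fixed at 3.
Heat = 2*Feed - 3*Speed - 4  [with Feed=3, Speed=-2]  = 8
Wear = 2 if Heat >= 1 else 4  [with Heat=8]  = 2

2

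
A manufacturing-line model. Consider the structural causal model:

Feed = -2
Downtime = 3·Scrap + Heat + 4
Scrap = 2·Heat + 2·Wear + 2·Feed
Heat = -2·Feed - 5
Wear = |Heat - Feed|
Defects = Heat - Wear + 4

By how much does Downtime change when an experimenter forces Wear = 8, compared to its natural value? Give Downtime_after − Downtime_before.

42

The intervention breaks the incoming arrows to Wear: Wear = |Heat - Feed| no longer applies, and Wear = 8.
Heat = -2·Feed - 5  [with Feed=-2]  = -1
Scrap = 2·Heat + 2·Wear + 2·Feed  [with Heat=-1, Wear=8, Feed=-2]  = 10
Downtime = 3·Scrap + Heat + 4  [with Scrap=10, Heat=-1]  = 33
Without intervention: Heat = -2·Feed - 5  [with Feed=-2]  = -1; Wear = |Heat - Feed|  [with Heat=-1, Feed=-2]  = 1; Scrap = 2·Heat + 2·Wear + 2·Feed  [with Heat=-1, Wear=1, Feed=-2]  = -4; Downtime = 3·Scrap + Heat + 4  [with Scrap=-4, Heat=-1]  = -9.
Change = 33 − (-9) = 42.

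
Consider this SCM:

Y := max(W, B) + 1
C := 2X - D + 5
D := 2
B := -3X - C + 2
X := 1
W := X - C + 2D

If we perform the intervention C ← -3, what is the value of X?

Under do(C=-3), the mechanism C := 2X - D + 5 is discarded; C is fixed at -3.
Since X is not a descendant of the intervened variable, it is unaffected.

1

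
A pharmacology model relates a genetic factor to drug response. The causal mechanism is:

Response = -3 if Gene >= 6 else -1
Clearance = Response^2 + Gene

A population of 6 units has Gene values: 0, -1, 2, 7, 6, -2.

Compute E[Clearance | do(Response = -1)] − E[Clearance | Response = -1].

2.25

The intervention sets Response=-1 in all 6 units regardless of Gene. Recomputing Clearance per unit gives 1, 0, 3, 8, 7, -1; average 3.
E[Clearance|Response=-1] averages over only the 4 units with Response=-1 (Gene = 0, -1, 2, -2): Clearance = 1, 0, 3, -1, mean 0.75.
Difference = 3 − 0.75 = 2.25.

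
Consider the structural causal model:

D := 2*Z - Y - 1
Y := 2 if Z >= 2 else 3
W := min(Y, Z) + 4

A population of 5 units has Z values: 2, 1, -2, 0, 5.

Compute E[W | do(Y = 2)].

4.6

Every unit gets Y=2 under the intervention. W values become 6, 5, 2, 4, 6; E[W|do(Y=2)] = 4.6.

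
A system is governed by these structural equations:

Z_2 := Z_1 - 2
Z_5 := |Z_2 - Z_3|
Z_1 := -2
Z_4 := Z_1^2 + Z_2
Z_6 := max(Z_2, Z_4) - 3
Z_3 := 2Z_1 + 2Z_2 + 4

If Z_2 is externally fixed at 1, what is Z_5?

1

do(Z_2=1) replaces the equation Z_2 := Z_1 - 2 with the constant Z_2 = 1.
Z_3 = 2Z_1 + 2Z_2 + 4  [with Z_1=-2, Z_2=1]  = 2
Z_5 = |Z_2 - Z_3|  [with Z_2=1, Z_3=2]  = 1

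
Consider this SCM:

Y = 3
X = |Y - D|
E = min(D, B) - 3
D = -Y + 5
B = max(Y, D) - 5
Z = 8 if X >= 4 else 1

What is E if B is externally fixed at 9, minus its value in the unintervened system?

Intervening sets B = 9 and removes its equation (B = max(Y, D) - 5).
D = -Y + 5  [with Y=3]  = 2
E = min(D, B) - 3  [with D=2, B=9]  = -1
Without intervention: D = -Y + 5  [with Y=3]  = 2; B = max(Y, D) - 5  [with Y=3, D=2]  = -2; E = min(D, B) - 3  [with D=2, B=-2]  = -5.
Change = -1 − (-5) = 4.

4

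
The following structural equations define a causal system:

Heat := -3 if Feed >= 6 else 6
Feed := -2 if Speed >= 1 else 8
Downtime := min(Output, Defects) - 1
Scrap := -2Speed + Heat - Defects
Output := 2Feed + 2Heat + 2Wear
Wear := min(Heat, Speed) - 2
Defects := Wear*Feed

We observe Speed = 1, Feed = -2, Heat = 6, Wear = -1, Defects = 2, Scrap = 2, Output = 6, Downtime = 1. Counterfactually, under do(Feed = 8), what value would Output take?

Under do(Feed=8), the mechanism Feed := -2 if Speed >= 1 else 8 is discarded; Feed is fixed at 8.
Heat = -3 if Feed >= 6 else 6  [with Feed=8]  = -3
Wear = min(Heat, Speed) - 2  [with Heat=-3, Speed=1]  = -5
Output = 2Feed + 2Heat + 2Wear  [with Feed=8, Heat=-3, Wear=-5]  = 0

0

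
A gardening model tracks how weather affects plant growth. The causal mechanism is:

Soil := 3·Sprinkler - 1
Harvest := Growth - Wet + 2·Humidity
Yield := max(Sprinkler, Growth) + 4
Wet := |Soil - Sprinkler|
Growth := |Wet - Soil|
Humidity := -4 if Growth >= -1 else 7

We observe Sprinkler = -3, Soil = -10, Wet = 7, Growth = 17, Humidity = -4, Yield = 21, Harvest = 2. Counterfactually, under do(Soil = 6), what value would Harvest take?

Under do(Soil=6), the mechanism Soil := 3·Sprinkler - 1 is discarded; Soil is fixed at 6.
Wet = |Soil - Sprinkler|  [with Soil=6, Sprinkler=-3]  = 9
Growth = |Wet - Soil|  [with Wet=9, Soil=6]  = 3
Humidity = -4 if Growth >= -1 else 7  [with Growth=3]  = -4
Harvest = Growth - Wet + 2·Humidity  [with Growth=3, Wet=9, Humidity=-4]  = -14

-14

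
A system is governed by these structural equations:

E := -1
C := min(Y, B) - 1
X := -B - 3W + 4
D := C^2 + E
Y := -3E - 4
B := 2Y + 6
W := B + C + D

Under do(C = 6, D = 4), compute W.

14

The joint intervention fixes C = 6, D = 4, removing each variable's own equation.
Y = -3E - 4  [with E=-1]  = -1
B = 2Y + 6  [with Y=-1]  = 4
W = B + C + D  [with B=4, C=6, D=4]  = 14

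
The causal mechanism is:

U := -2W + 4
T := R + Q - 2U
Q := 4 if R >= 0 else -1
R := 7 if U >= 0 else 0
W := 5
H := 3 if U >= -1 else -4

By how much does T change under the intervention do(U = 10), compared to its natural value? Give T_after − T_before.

Under do(U=10), the mechanism U := -2W + 4 is discarded; U is fixed at 10.
R = 7 if U >= 0 else 0  [with U=10]  = 7
Q = 4 if R >= 0 else -1  [with R=7]  = 4
T = R + Q - 2U  [with R=7, Q=4, U=10]  = -9
Without intervention: U = -2W + 4  [with W=5]  = -6; R = 7 if U >= 0 else 0  [with U=-6]  = 0; Q = 4 if R >= 0 else -1  [with R=0]  = 4; T = R + Q - 2U  [with R=0, Q=4, U=-6]  = 16.
Change = -9 − 16 = -25.

-25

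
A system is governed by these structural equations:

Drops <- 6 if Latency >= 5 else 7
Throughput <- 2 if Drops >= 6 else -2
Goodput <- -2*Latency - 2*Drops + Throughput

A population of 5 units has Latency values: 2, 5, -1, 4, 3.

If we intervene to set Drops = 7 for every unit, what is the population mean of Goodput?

Under do(Drops=7), Drops's equation is replaced by Drops=7 for every unit. Per-unit Goodput: -16, -22, -10, -20, -18. Mean = -17.2.

-17.2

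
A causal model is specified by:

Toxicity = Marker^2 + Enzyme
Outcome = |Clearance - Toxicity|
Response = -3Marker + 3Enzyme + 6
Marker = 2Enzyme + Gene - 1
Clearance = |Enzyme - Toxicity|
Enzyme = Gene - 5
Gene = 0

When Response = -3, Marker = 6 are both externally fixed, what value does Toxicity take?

31

The joint intervention fixes Response = -3, Marker = 6, removing each variable's own equation.
Enzyme = Gene - 5  [with Gene=0]  = -5
Toxicity = Marker^2 + Enzyme  [with Marker=6, Enzyme=-5]  = 31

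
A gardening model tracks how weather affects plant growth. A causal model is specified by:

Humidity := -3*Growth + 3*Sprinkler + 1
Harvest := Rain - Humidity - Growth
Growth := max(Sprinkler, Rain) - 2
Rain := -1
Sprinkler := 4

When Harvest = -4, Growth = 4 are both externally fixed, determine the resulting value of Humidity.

1

Under do(Harvest = -4, Growth = 4), each intervened variable's structural equation is replaced by its fixed value.
Humidity = -3*Growth + 3*Sprinkler + 1  [with Growth=4, Sprinkler=4]  = 1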